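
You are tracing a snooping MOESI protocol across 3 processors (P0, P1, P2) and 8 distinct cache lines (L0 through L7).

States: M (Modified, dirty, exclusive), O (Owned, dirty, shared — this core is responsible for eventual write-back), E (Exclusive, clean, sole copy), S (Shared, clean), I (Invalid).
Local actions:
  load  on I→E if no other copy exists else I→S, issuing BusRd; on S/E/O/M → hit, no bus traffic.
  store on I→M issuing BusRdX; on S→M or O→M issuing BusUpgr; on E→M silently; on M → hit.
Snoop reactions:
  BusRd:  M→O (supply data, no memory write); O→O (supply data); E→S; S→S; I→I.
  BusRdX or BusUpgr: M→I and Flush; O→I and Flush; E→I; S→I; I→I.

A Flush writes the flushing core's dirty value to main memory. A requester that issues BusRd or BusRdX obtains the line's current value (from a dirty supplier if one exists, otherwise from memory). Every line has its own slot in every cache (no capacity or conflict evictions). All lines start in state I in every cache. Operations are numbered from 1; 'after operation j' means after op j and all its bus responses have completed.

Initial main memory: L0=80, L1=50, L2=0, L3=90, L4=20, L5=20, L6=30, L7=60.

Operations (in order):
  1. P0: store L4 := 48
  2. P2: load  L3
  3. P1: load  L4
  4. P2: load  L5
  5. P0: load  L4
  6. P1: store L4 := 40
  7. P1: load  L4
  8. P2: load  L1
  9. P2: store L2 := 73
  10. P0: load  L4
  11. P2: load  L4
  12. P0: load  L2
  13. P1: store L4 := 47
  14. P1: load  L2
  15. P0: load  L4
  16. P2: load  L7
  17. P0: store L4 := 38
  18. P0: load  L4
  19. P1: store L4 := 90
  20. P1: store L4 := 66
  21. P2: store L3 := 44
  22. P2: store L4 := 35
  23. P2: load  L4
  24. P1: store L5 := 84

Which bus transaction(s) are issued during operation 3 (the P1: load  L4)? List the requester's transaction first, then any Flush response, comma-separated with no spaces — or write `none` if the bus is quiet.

bus = BusRd

step 1: P0: store L4 := 48  ⟶  MII  (L4)  txn=BusRdX  M[L4]=20
step 2: P2: load  L3  ⟶  IIE  (L3)  txn=BusRd  M[L3]=90
step 3: P1: load  L4  ⟶  OSI  (L4)  txn=BusRd  M[L4]=20
step 4: P2: load  L5  ⟶  IIE  (L5)  txn=BusRd  M[L5]=20
step 5: P0: load  L4  ⟶  OSI  (L4)  txn=∅  M[L4]=20
step 6: P1: store L4 := 40  ⟶  IMI  (L4)  txn=BusUpgr+Flush  M[L4]=48
step 7: P1: load  L4  ⟶  IMI  (L4)  txn=∅  M[L4]=48
step 8: P2: load  L1  ⟶  IIE  (L1)  txn=BusRd  M[L1]=50
step 9: P2: store L2 := 73  ⟶  IIM  (L2)  txn=BusRdX  M[L2]=0
step 10: P0: load  L4  ⟶  SOI  (L4)  txn=BusRd  M[L4]=48
step 11: P2: load  L4  ⟶  SOS  (L4)  txn=BusRd  M[L4]=48
step 12: P0: load  L2  ⟶  SIO  (L2)  txn=BusRd  M[L2]=0
step 13: P1: store L4 := 47  ⟶  IMI  (L4)  txn=BusUpgr  M[L4]=48
step 14: P1: load  L2  ⟶  SSO  (L2)  txn=BusRd  M[L2]=0
step 15: P0: load  L4  ⟶  SOI  (L4)  txn=BusRd  M[L4]=48
step 16: P2: load  L7  ⟶  IIE  (L7)  txn=BusRd  M[L7]=60
step 17: P0: store L4 := 38  ⟶  MII  (L4)  txn=BusUpgr+Flush  M[L4]=47
step 18: P0: load  L4  ⟶  MII  (L4)  txn=∅  M[L4]=47
step 19: P1: store L4 := 90  ⟶  IMI  (L4)  txn=BusRdX+Flush  M[L4]=38
step 20: P1: store L4 := 66  ⟶  IMI  (L4)  txn=∅  M[L4]=38
step 21: P2: store L3 := 44  ⟶  IIM  (L3)  txn=∅  M[L3]=90
step 22: P2: store L4 := 35  ⟶  IIM  (L4)  txn=BusRdX+Flush  M[L4]=66
step 23: P2: load  L4  ⟶  IIM  (L4)  txn=∅  M[L4]=66
step 24: P1: store L5 := 84  ⟶  IMI  (L5)  txn=BusRdX  M[L5]=20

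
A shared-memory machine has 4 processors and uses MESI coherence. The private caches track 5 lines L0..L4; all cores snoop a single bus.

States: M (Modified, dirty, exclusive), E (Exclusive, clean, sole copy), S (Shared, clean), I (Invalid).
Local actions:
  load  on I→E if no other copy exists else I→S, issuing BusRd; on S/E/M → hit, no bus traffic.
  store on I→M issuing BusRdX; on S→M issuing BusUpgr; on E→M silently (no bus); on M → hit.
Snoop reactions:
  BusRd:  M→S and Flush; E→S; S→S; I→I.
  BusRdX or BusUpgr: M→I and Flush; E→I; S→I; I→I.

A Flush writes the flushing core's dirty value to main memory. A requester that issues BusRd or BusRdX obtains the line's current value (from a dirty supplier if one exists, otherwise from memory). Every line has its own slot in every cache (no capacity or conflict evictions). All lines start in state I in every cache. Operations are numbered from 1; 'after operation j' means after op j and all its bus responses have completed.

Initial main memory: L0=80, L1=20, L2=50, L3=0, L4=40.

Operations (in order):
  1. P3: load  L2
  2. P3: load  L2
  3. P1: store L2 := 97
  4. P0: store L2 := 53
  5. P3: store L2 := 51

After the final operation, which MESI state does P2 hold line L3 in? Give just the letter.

state = I

step 1: P3: load  L2  ⟶  IIIE  (L2)  txn=BusRd  M[L2]=50
step 2: P3: load  L2  ⟶  IIIE  (L2)  txn=∅  M[L2]=50
step 3: P1: store L2 := 97  ⟶  IMII  (L2)  txn=BusRdX  M[L2]=50
step 4: P0: store L2 := 53  ⟶  MIII  (L2)  txn=BusRdX+Flush  M[L2]=97
step 5: P3: store L2 := 51  ⟶  IIIM  (L2)  txn=BusRdX+Flush  M[L2]=53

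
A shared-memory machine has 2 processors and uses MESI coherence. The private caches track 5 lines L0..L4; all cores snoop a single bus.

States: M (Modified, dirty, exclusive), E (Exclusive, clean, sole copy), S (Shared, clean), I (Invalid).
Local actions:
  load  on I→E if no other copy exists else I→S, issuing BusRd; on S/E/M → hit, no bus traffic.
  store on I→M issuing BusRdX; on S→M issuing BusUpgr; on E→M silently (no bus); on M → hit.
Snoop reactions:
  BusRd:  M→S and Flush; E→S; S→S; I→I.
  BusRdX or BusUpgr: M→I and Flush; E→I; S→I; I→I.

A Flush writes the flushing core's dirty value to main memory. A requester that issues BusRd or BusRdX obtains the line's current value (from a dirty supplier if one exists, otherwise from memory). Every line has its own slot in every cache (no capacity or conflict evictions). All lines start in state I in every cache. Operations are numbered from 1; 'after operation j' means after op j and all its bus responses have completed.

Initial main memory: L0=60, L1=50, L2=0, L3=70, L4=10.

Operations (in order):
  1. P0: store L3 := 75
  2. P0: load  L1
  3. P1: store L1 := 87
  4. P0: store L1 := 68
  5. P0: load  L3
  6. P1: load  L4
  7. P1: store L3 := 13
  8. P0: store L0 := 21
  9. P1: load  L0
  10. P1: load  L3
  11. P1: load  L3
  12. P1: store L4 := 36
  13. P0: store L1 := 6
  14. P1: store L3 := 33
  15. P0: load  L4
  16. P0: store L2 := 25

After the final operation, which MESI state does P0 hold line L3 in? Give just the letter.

  op1 P0: store L3 := 75 → M/I on L3; bus BusRdX; mem=70
  op2 P0: load  L1 → E/I on L1; bus BusRd; mem=50
  op3 P1: store L1 := 87 → I/M on L1; bus BusRdX; mem=50
  op4 P0: store L1 := 68 → M/I on L1; bus BusRdX Flush; mem=87
  op5 P0: load  L3 → M/I on L3; bus (none); mem=70
  op6 P1: load  L4 → I/E on L4; bus BusRd; mem=10
  op7 P1: store L3 := 13 → I/M on L3; bus BusRdX Flush; mem=75
  op8 P0: store L0 := 21 → M/I on L0; bus BusRdX; mem=60
  op9 P1: load  L0 → S/S on L0; bus BusRd Flush; mem=21
  op10 P1: load  L3 → I/M on L3; bus (none); mem=75
  op11 P1: load  L3 → I/M on L3; bus (none); mem=75
  op12 P1: store L4 := 36 → I/M on L4; bus (none); mem=10
  op13 P0: store L1 := 6 → M/I on L1; bus (none); mem=87
  op14 P1: store L3 := 33 → I/M on L3; bus (none); mem=75
  op15 P0: load  L4 → S/S on L4; bus BusRd Flush; mem=36
  op16 P0: store L2 := 25 → M/I on L2; bus BusRdX; mem=0

state = I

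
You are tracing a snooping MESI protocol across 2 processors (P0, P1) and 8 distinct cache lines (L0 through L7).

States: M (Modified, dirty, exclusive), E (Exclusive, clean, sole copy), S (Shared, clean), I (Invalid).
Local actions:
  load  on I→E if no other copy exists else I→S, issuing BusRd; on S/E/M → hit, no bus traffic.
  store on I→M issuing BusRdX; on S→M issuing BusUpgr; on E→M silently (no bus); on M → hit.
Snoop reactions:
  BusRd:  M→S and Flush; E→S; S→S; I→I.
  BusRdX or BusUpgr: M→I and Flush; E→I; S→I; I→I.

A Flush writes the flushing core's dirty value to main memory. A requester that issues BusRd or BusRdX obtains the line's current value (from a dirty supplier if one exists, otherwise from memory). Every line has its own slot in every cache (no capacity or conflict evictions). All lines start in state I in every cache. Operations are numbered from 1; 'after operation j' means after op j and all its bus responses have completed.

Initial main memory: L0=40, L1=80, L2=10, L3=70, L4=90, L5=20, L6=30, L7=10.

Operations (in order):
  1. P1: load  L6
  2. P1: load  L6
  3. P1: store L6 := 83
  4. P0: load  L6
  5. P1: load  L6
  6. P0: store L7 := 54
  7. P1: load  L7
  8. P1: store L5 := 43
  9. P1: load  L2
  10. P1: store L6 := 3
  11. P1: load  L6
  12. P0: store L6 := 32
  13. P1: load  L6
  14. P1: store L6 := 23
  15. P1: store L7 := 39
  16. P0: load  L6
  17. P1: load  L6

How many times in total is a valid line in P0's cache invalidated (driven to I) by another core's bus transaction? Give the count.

  op1 P1: load  L6 → I/E on L6; bus BusRd; mem=30
  op2 P1: load  L6 → I/E on L6; bus (none); mem=30
  op3 P1: store L6 := 83 → I/M on L6; bus (none); mem=30
  op4 P0: load  L6 → S/S on L6; bus BusRd Flush; mem=83
  op5 P1: load  L6 → S/S on L6; bus (none); mem=83
  op6 P0: store L7 := 54 → M/I on L7; bus BusRdX; mem=10
  op7 P1: load  L7 → S/S on L7; bus BusRd Flush; mem=54
  op8 P1: store L5 := 43 → I/M on L5; bus BusRdX; mem=20
  op9 P1: load  L2 → I/E on L2; bus BusRd; mem=10
  op10 P1: store L6 := 3 → I/M on L6; bus BusUpgr; mem=83
  op11 P1: load  L6 → I/M on L6; bus (none); mem=83
  op12 P0: store L6 := 32 → M/I on L6; bus BusRdX Flush; mem=3
  op13 P1: load  L6 → S/S on L6; bus BusRd Flush; mem=32
  op14 P1: store L6 := 23 → I/M on L6; bus BusUpgr; mem=32
  op15 P1: store L7 := 39 → I/M on L7; bus BusUpgr; mem=54
  op16 P0: load  L6 → S/S on L6; bus BusRd Flush; mem=23
  op17 P1: load  L6 → S/S on L6; bus (none); mem=23

invalidations = 3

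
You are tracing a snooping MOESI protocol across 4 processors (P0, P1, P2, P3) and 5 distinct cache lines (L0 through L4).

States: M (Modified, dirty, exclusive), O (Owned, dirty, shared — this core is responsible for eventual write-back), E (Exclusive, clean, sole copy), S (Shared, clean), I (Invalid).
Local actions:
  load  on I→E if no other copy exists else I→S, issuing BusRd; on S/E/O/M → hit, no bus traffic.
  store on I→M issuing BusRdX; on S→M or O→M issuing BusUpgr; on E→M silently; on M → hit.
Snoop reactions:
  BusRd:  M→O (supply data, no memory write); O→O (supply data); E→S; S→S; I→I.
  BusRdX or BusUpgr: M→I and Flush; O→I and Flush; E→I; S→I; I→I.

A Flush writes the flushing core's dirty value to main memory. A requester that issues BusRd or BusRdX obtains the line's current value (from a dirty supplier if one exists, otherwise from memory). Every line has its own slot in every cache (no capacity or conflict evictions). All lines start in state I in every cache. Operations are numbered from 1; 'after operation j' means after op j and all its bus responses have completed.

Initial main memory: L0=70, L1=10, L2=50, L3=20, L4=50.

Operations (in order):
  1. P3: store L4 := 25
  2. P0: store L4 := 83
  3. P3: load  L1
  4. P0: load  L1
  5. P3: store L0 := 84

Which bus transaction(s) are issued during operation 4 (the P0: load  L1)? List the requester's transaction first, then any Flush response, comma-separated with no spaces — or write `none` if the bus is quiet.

  op1 P3: store L4 := 25 → I/I/I/M on L4; bus BusRdX; mem=50
  op2 P0: store L4 := 83 → M/I/I/I on L4; bus BusRdX Flush; mem=25
  op3 P3: load  L1 → I/I/I/E on L1; bus BusRd; mem=10
  op4 P0: load  L1 → S/I/I/S on L1; bus BusRd; mem=10
  op5 P3: store L0 := 84 → I/I/I/M on L0; bus BusRdX; mem=70

bus = BusRd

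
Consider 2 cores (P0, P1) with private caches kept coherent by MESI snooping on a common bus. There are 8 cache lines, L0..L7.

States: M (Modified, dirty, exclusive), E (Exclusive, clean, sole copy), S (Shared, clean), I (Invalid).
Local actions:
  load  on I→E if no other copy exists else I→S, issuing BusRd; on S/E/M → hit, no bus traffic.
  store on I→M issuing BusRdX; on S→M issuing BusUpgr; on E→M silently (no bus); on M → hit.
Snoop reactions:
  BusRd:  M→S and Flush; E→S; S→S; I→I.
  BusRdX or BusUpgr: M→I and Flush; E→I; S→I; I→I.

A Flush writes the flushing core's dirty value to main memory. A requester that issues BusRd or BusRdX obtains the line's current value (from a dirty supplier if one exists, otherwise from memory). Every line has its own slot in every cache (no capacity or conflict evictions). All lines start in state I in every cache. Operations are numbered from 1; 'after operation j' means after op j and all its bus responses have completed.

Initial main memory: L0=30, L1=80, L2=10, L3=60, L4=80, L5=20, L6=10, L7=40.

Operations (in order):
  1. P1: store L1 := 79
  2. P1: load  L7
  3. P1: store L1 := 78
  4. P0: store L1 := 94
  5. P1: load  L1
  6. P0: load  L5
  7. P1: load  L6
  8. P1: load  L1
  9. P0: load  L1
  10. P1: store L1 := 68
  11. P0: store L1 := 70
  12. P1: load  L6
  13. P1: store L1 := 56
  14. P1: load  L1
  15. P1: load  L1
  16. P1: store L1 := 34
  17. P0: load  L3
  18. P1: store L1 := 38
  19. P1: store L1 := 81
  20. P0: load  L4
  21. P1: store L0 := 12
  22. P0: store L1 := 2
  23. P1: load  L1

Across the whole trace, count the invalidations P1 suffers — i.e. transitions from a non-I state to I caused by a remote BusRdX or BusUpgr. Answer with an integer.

1. P1: store L1 := 79  bus=[BusRdX]  L1: P0=I P1=M  mem[L1]=80
2. P1: load  L7  bus=[BusRd]  L7: P0=I P1=E  mem[L7]=40
3. P1: store L1 := 78  bus=[-]  L1: P0=I P1=M  mem[L1]=80
4. P0: store L1 := 94  bus=[BusRdX,Flush]  L1: P0=M P1=I  mem[L1]=78
5. P1: load  L1  bus=[BusRd,Flush]  L1: P0=S P1=S  mem[L1]=94
6. P0: load  L5  bus=[BusRd]  L5: P0=E P1=I  mem[L5]=20
7. P1: load  L6  bus=[BusRd]  L6: P0=I P1=E  mem[L6]=10
8. P1: load  L1  bus=[-]  L1: P0=S P1=S  mem[L1]=94
9. P0: load  L1  bus=[-]  L1: P0=S P1=S  mem[L1]=94
10. P1: store L1 := 68  bus=[BusUpgr]  L1: P0=I P1=M  mem[L1]=94
11. P0: store L1 := 70  bus=[BusRdX,Flush]  L1: P0=M P1=I  mem[L1]=68
12. P1: load  L6  bus=[-]  L6: P0=I P1=E  mem[L6]=10
13. P1: store L1 := 56  bus=[BusRdX,Flush]  L1: P0=I P1=M  mem[L1]=70
14. P1: load  L1  bus=[-]  L1: P0=I P1=M  mem[L1]=70
15. P1: load  L1  bus=[-]  L1: P0=I P1=M  mem[L1]=70
16. P1: store L1 := 34  bus=[-]  L1: P0=I P1=M  mem[L1]=70
17. P0: load  L3  bus=[BusRd]  L3: P0=E P1=I  mem[L3]=60
18. P1: store L1 := 38  bus=[-]  L1: P0=I P1=M  mem[L1]=70
19. P1: store L1 := 81  bus=[-]  L1: P0=I P1=M  mem[L1]=70
20. P0: load  L4  bus=[BusRd]  L4: P0=E P1=I  mem[L4]=80
21. P1: store L0 := 12  bus=[BusRdX]  L0: P0=I P1=M  mem[L0]=30
22. P0: store L1 := 2  bus=[BusRdX,Flush]  L1: P0=M P1=I  mem[L1]=81
23. P1: load  L1  bus=[BusRd,Flush]  L1: P0=S P1=S  mem[L1]=2

invalidations = 3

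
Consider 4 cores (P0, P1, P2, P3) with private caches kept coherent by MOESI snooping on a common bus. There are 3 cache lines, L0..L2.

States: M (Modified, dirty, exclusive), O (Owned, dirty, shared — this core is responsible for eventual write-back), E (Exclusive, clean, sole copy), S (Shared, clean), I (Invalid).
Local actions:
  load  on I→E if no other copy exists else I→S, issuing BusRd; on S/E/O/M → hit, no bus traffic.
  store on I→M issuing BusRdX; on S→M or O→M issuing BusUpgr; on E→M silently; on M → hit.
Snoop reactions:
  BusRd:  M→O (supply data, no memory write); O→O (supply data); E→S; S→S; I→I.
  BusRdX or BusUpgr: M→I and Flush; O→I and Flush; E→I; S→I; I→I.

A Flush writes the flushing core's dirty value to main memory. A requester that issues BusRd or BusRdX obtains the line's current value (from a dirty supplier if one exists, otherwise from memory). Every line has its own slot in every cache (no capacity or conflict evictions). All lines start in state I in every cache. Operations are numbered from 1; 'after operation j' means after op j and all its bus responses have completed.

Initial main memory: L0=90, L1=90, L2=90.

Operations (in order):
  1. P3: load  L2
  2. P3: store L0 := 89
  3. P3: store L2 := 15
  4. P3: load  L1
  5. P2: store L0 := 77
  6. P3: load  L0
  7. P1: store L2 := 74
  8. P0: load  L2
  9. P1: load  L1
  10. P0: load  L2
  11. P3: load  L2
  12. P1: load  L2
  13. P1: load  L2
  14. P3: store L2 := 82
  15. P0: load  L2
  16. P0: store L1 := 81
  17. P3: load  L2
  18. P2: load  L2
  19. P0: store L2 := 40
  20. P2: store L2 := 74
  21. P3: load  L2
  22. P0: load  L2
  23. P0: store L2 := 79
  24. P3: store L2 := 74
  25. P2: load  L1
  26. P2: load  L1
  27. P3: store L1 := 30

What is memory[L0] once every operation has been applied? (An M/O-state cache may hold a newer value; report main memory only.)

memory[L0] = 89

step 1: P3: load  L2  ⟶  IIIE  (L2)  txn=BusRd  M[L2]=90
step 2: P3: store L0 := 89  ⟶  IIIM  (L0)  txn=BusRdX  M[L0]=90
step 3: P3: store L2 := 15  ⟶  IIIM  (L2)  txn=∅  M[L2]=90
step 4: P3: load  L1  ⟶  IIIE  (L1)  txn=BusRd  M[L1]=90
step 5: P2: store L0 := 77  ⟶  IIMI  (L0)  txn=BusRdX+Flush  M[L0]=89
step 6: P3: load  L0  ⟶  IIOS  (L0)  txn=BusRd  M[L0]=89
step 7: P1: store L2 := 74  ⟶  IMII  (L2)  txn=BusRdX+Flush  M[L2]=15
step 8: P0: load  L2  ⟶  SOII  (L2)  txn=BusRd  M[L2]=15
step 9: P1: load  L1  ⟶  ISIS  (L1)  txn=BusRd  M[L1]=90
step 10: P0: load  L2  ⟶  SOII  (L2)  txn=∅  M[L2]=15
step 11: P3: load  L2  ⟶  SOIS  (L2)  txn=BusRd  M[L2]=15
step 12: P1: load  L2  ⟶  SOIS  (L2)  txn=∅  M[L2]=15
step 13: P1: load  L2  ⟶  SOIS  (L2)  txn=∅  M[L2]=15
step 14: P3: store L2 := 82  ⟶  IIIM  (L2)  txn=BusUpgr+Flush  M[L2]=74
step 15: P0: load  L2  ⟶  SIIO  (L2)  txn=BusRd  M[L2]=74
step 16: P0: store L1 := 81  ⟶  MIII  (L1)  txn=BusRdX  M[L1]=90
step 17: P3: load  L2  ⟶  SIIO  (L2)  txn=∅  M[L2]=74
step 18: P2: load  L2  ⟶  SISO  (L2)  txn=BusRd  M[L2]=74
step 19: P0: store L2 := 40  ⟶  MIII  (L2)  txn=BusUpgr+Flush  M[L2]=82
step 20: P2: store L2 := 74  ⟶  IIMI  (L2)  txn=BusRdX+Flush  M[L2]=40
step 21: P3: load  L2  ⟶  IIOS  (L2)  txn=BusRd  M[L2]=40
step 22: P0: load  L2  ⟶  SIOS  (L2)  txn=BusRd  M[L2]=40
step 23: P0: store L2 := 79  ⟶  MIII  (L2)  txn=BusUpgr+Flush  M[L2]=74
step 24: P3: store L2 := 74  ⟶  IIIM  (L2)  txn=BusRdX+Flush  M[L2]=79
step 25: P2: load  L1  ⟶  OISI  (L1)  txn=BusRd  M[L1]=90
step 26: P2: load  L1  ⟶  OISI  (L1)  txn=∅  M[L1]=90
step 27: P3: store L1 := 30  ⟶  IIIM  (L1)  txn=BusRdX+Flush  M[L1]=81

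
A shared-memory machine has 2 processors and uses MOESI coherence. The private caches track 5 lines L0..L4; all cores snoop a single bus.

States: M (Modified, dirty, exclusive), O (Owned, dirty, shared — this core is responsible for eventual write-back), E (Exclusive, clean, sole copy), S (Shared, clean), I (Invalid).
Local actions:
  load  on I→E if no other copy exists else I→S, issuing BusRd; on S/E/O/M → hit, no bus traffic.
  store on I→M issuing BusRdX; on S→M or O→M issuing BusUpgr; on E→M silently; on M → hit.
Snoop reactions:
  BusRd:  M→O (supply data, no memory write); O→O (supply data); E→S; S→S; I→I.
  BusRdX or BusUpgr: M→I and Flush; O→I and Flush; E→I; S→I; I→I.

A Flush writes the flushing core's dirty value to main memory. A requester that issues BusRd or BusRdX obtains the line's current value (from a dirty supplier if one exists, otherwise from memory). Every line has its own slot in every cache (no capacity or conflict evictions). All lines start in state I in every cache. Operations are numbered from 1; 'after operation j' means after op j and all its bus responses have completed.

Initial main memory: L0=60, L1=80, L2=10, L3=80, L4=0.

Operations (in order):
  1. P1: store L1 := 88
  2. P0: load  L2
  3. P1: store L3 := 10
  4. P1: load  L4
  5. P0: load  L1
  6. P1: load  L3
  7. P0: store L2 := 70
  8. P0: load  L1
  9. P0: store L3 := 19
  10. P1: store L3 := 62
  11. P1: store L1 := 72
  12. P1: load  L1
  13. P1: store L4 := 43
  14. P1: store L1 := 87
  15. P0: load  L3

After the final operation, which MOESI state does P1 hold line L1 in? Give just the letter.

state = M

  op1 P1: store L1 := 88 → I/M on L1; bus BusRdX; mem=80
  op2 P0: load  L2 → E/I on L2; bus BusRd; mem=10
  op3 P1: store L3 := 10 → I/M on L3; bus BusRdX; mem=80
  op4 P1: load  L4 → I/E on L4; bus BusRd; mem=0
  op5 P0: load  L1 → S/O on L1; bus BusRd; mem=80
  op6 P1: load  L3 → I/M on L3; bus (none); mem=80
  op7 P0: store L2 := 70 → M/I on L2; bus (none); mem=10
  op8 P0: load  L1 → S/O on L1; bus (none); mem=80
  op9 P0: store L3 := 19 → M/I on L3; bus BusRdX Flush; mem=10
  op10 P1: store L3 := 62 → I/M on L3; bus BusRdX Flush; mem=19
  op11 P1: store L1 := 72 → I/M on L1; bus BusUpgr; mem=80
  op12 P1: load  L1 → I/M on L1; bus (none); mem=80
  op13 P1: store L4 := 43 → I/M on L4; bus (none); mem=0
  op14 P1: store L1 := 87 → I/M on L1; bus (none); mem=80
  op15 P0: load  L3 → S/O on L3; bus BusRd; mem=19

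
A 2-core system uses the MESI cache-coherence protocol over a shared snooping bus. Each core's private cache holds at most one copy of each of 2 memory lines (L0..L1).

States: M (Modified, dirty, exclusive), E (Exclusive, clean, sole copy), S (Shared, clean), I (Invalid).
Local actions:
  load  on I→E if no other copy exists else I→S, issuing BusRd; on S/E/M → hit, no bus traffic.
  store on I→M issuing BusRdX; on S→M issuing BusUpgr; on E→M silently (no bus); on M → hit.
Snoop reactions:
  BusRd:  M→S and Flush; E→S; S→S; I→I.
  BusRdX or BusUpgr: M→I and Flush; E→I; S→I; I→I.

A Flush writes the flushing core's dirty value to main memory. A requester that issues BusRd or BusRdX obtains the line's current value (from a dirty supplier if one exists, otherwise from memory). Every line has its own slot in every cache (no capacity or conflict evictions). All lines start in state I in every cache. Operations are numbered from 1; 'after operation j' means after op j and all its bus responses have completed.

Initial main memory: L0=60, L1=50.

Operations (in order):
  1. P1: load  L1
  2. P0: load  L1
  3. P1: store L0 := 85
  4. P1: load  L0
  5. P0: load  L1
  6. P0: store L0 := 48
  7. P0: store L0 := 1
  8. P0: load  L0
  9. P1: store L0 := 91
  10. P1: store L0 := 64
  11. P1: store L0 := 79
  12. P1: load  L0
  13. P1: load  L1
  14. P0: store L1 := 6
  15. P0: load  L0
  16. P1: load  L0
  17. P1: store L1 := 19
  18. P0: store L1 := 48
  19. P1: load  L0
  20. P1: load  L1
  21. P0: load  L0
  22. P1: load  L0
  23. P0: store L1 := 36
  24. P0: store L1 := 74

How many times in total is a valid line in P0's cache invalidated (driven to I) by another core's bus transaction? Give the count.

step 1: P1: load  L1  ⟶  IE  (L1)  txn=BusRd  M[L1]=50
step 2: P0: load  L1  ⟶  SS  (L1)  txn=BusRd  M[L1]=50
step 3: P1: store L0 := 85  ⟶  IM  (L0)  txn=BusRdX  M[L0]=60
step 4: P1: load  L0  ⟶  IM  (L0)  txn=∅  M[L0]=60
step 5: P0: load  L1  ⟶  SS  (L1)  txn=∅  M[L1]=50
step 6: P0: store L0 := 48  ⟶  MI  (L0)  txn=BusRdX+Flush  M[L0]=85
step 7: P0: store L0 := 1  ⟶  MI  (L0)  txn=∅  M[L0]=85
step 8: P0: load  L0  ⟶  MI  (L0)  txn=∅  M[L0]=85
step 9: P1: store L0 := 91  ⟶  IM  (L0)  txn=BusRdX+Flush  M[L0]=1
step 10: P1: store L0 := 64  ⟶  IM  (L0)  txn=∅  M[L0]=1
step 11: P1: store L0 := 79  ⟶  IM  (L0)  txn=∅  M[L0]=1
step 12: P1: load  L0  ⟶  IM  (L0)  txn=∅  M[L0]=1
step 13: P1: load  L1  ⟶  SS  (L1)  txn=∅  M[L1]=50
step 14: P0: store L1 := 6  ⟶  MI  (L1)  txn=BusUpgr  M[L1]=50
step 15: P0: load  L0  ⟶  SS  (L0)  txn=BusRd+Flush  M[L0]=79
step 16: P1: load  L0  ⟶  SS  (L0)  txn=∅  M[L0]=79
step 17: P1: store L1 := 19  ⟶  IM  (L1)  txn=BusRdX+Flush  M[L1]=6
step 18: P0: store L1 := 48  ⟶  MI  (L1)  txn=BusRdX+Flush  M[L1]=19
step 19: P1: load  L0  ⟶  SS  (L0)  txn=∅  M[L0]=79
step 20: P1: load  L1  ⟶  SS  (L1)  txn=BusRd+Flush  M[L1]=48
step 21: P0: load  L0  ⟶  SS  (L0)  txn=∅  M[L0]=79
step 22: P1: load  L0  ⟶  SS  (L0)  txn=∅  M[L0]=79
step 23: P0: store L1 := 36  ⟶  MI  (L1)  txn=BusUpgr  M[L1]=48
step 24: P0: store L1 := 74  ⟶  MI  (L1)  txn=∅  M[L1]=48

invalidations = 2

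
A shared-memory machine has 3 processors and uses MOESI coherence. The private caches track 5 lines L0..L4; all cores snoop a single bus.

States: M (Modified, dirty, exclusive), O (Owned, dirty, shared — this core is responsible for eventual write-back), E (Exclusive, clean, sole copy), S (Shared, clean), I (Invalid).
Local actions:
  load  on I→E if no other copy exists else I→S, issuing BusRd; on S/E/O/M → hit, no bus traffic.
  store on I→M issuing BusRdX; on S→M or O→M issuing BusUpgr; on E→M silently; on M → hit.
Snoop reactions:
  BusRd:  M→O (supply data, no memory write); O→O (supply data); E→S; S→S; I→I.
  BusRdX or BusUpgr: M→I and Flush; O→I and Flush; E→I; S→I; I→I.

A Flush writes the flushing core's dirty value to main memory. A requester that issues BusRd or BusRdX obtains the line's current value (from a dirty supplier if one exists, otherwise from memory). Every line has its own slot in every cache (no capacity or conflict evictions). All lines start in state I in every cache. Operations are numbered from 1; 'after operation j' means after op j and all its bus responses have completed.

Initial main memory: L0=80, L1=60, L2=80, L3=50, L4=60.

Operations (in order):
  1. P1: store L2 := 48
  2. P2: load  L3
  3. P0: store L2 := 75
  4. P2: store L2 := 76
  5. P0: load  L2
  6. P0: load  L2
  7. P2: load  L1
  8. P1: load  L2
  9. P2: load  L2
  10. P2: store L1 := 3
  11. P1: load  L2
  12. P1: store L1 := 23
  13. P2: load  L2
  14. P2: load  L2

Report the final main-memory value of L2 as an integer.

memory[L2] = 75

step 1: P1: store L2 := 48  ⟶  IMI  (L2)  txn=BusRdX  M[L2]=80
step 2: P2: load  L3  ⟶  IIE  (L3)  txn=BusRd  M[L3]=50
step 3: P0: store L2 := 75  ⟶  MII  (L2)  txn=BusRdX+Flush  M[L2]=48
step 4: P2: store L2 := 76  ⟶  IIM  (L2)  txn=BusRdX+Flush  M[L2]=75
step 5: P0: load  L2  ⟶  SIO  (L2)  txn=BusRd  M[L2]=75
step 6: P0: load  L2  ⟶  SIO  (L2)  txn=∅  M[L2]=75
step 7: P2: load  L1  ⟶  IIE  (L1)  txn=BusRd  M[L1]=60
step 8: P1: load  L2  ⟶  SSO  (L2)  txn=BusRd  M[L2]=75
step 9: P2: load  L2  ⟶  SSO  (L2)  txn=∅  M[L2]=75
step 10: P2: store L1 := 3  ⟶  IIM  (L1)  txn=∅  M[L1]=60
step 11: P1: load  L2  ⟶  SSO  (L2)  txn=∅  M[L2]=75
step 12: P1: store L1 := 23  ⟶  IMI  (L1)  txn=BusRdX+Flush  M[L1]=3
step 13: P2: load  L2  ⟶  SSO  (L2)  txn=∅  M[L2]=75
step 14: P2: load  L2  ⟶  SSO  (L2)  txn=∅  M[L2]=75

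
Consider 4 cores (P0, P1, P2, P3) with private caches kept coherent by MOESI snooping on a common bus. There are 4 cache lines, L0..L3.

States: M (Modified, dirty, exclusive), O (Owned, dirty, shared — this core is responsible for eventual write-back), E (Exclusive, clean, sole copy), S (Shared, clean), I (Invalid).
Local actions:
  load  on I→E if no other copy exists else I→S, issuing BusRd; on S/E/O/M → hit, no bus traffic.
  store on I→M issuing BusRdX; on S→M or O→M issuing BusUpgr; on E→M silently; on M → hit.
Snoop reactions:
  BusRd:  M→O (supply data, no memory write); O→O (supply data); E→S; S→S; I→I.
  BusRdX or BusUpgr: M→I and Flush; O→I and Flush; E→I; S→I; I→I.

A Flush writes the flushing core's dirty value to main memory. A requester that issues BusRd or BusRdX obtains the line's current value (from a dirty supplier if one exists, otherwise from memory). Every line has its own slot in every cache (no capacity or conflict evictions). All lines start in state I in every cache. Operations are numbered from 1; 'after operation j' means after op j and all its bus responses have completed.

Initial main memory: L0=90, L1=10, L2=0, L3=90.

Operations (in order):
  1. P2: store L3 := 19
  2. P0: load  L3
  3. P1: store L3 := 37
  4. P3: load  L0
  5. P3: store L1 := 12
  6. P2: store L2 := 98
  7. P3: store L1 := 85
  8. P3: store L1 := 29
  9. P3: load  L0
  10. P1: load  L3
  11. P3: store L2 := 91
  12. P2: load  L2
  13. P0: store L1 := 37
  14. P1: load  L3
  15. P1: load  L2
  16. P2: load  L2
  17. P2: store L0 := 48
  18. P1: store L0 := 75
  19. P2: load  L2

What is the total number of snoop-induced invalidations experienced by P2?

1. P2: store L3 := 19  bus=[BusRdX]  L3: P0=I P1=I P2=M P3=I  mem[L3]=90
2. P0: load  L3  bus=[BusRd]  L3: P0=S P1=I P2=O P3=I  mem[L3]=90
3. P1: store L3 := 37  bus=[BusRdX,Flush]  L3: P0=I P1=M P2=I P3=I  mem[L3]=19
4. P3: load  L0  bus=[BusRd]  L0: P0=I P1=I P2=I P3=E  mem[L0]=90
5. P3: store L1 := 12  bus=[BusRdX]  L1: P0=I P1=I P2=I P3=M  mem[L1]=10
6. P2: store L2 := 98  bus=[BusRdX]  L2: P0=I P1=I P2=M P3=I  mem[L2]=0
7. P3: store L1 := 85  bus=[-]  L1: P0=I P1=I P2=I P3=M  mem[L1]=10
8. P3: store L1 := 29  bus=[-]  L1: P0=I P1=I P2=I P3=M  mem[L1]=10
9. P3: load  L0  bus=[-]  L0: P0=I P1=I P2=I P3=E  mem[L0]=90
10. P1: load  L3  bus=[-]  L3: P0=I P1=M P2=I P3=I  mem[L3]=19
11. P3: store L2 := 91  bus=[BusRdX,Flush]  L2: P0=I P1=I P2=I P3=M  mem[L2]=98
12. P2: load  L2  bus=[BusRd]  L2: P0=I P1=I P2=S P3=O  mem[L2]=98
13. P0: store L1 := 37  bus=[BusRdX,Flush]  L1: P0=M P1=I P2=I P3=I  mem[L1]=29
14. P1: load  L3  bus=[-]  L3: P0=I P1=M P2=I P3=I  mem[L3]=19
15. P1: load  L2  bus=[BusRd]  L2: P0=I P1=S P2=S P3=O  mem[L2]=98
16. P2: load  L2  bus=[-]  L2: P0=I P1=S P2=S P3=O  mem[L2]=98
17. P2: store L0 := 48  bus=[BusRdX]  L0: P0=I P1=I P2=M P3=I  mem[L0]=90
18. P1: store L0 := 75  bus=[BusRdX,Flush]  L0: P0=I P1=M P2=I P3=I  mem[L0]=48
19. P2: load  L2  bus=[-]  L2: P0=I P1=S P2=S P3=O  mem[L2]=98

invalidations = 3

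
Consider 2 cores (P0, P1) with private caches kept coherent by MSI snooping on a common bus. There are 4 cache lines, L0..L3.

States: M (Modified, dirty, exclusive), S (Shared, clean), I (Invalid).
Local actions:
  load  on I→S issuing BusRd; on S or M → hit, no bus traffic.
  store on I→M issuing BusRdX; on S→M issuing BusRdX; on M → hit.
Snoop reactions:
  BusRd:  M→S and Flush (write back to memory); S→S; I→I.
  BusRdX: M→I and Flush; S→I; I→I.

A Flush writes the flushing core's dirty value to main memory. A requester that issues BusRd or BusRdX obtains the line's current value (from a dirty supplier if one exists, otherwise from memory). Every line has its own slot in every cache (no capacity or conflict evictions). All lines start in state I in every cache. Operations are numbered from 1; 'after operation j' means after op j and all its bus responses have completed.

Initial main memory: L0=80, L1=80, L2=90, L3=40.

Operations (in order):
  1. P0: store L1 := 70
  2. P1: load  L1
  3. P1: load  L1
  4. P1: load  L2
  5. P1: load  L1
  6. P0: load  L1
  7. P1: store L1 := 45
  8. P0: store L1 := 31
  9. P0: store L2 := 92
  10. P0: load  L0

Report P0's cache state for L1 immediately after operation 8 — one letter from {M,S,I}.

state = M

  op1 P0: store L1 := 70 → M/I on L1; bus BusRdX; mem=80
  op2 P1: load  L1 → S/S on L1; bus BusRd Flush; mem=70
  op3 P1: load  L1 → S/S on L1; bus (none); mem=70
  op4 P1: load  L2 → I/S on L2; bus BusRd; mem=90
  op5 P1: load  L1 → S/S on L1; bus (none); mem=70
  op6 P0: load  L1 → S/S on L1; bus (none); mem=70
  op7 P1: store L1 := 45 → I/M on L1; bus BusRdX; mem=70
  op8 P0: store L1 := 31 → M/I on L1; bus BusRdX Flush; mem=45
  op9 P0: store L2 := 92 → M/I on L2; bus BusRdX; mem=90
  op10 P0: load  L0 → S/I on L0; bus BusRd; mem=80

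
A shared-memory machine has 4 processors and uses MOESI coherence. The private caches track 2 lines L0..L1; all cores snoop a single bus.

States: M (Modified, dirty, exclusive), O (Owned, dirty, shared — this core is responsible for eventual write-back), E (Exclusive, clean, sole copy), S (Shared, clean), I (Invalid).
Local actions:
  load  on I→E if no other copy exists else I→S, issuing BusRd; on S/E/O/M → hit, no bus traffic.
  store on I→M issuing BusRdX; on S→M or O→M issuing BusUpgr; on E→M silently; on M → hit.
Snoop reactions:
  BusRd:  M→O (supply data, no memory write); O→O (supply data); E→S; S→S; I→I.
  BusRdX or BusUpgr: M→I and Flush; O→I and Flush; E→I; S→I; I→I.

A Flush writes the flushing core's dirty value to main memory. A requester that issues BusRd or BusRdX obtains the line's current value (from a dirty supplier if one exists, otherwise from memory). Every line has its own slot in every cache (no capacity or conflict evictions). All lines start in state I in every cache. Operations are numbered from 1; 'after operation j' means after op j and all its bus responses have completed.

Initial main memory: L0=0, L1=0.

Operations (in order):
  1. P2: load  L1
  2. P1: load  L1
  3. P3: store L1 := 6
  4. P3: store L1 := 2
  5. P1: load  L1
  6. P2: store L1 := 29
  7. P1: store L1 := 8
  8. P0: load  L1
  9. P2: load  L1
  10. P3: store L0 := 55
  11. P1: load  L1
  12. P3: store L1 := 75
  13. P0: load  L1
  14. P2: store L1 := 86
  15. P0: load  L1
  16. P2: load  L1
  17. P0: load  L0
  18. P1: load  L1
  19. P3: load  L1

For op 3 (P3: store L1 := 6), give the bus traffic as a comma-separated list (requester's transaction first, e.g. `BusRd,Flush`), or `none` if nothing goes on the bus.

bus = BusRdX

1. P2: load  L1  bus=[BusRd]  L1: P0=I P1=I P2=E P3=I  mem[L1]=0
2. P1: load  L1  bus=[BusRd]  L1: P0=I P1=S P2=S P3=I  mem[L1]=0
3. P3: store L1 := 6  bus=[BusRdX]  L1: P0=I P1=I P2=I P3=M  mem[L1]=0
4. P3: store L1 := 2  bus=[-]  L1: P0=I P1=I P2=I P3=M  mem[L1]=0
5. P1: load  L1  bus=[BusRd]  L1: P0=I P1=S P2=I P3=O  mem[L1]=0
6. P2: store L1 := 29  bus=[BusRdX,Flush]  L1: P0=I P1=I P2=M P3=I  mem[L1]=2
7. P1: store L1 := 8  bus=[BusRdX,Flush]  L1: P0=I P1=M P2=I P3=I  mem[L1]=29
8. P0: load  L1  bus=[BusRd]  L1: P0=S P1=O P2=I P3=I  mem[L1]=29
9. P2: load  L1  bus=[BusRd]  L1: P0=S P1=O P2=S P3=I  mem[L1]=29
10. P3: store L0 := 55  bus=[BusRdX]  L0: P0=I P1=I P2=I P3=M  mem[L0]=0
11. P1: load  L1  bus=[-]  L1: P0=S P1=O P2=S P3=I  mem[L1]=29
12. P3: store L1 := 75  bus=[BusRdX,Flush]  L1: P0=I P1=I P2=I P3=M  mem[L1]=8
13. P0: load  L1  bus=[BusRd]  L1: P0=S P1=I P2=I P3=O  mem[L1]=8
14. P2: store L1 := 86  bus=[BusRdX,Flush]  L1: P0=I P1=I P2=M P3=I  mem[L1]=75
15. P0: load  L1  bus=[BusRd]  L1: P0=S P1=I P2=O P3=I  mem[L1]=75
16. P2: load  L1  bus=[-]  L1: P0=S P1=I P2=O P3=I  mem[L1]=75
17. P0: load  L0  bus=[BusRd]  L0: P0=S P1=I P2=I P3=O  mem[L0]=0
18. P1: load  L1  bus=[BusRd]  L1: P0=S P1=S P2=O P3=I  mem[L1]=75
19. P3: load  L1  bus=[BusRd]  L1: P0=S P1=S P2=O P3=S  mem[L1]=75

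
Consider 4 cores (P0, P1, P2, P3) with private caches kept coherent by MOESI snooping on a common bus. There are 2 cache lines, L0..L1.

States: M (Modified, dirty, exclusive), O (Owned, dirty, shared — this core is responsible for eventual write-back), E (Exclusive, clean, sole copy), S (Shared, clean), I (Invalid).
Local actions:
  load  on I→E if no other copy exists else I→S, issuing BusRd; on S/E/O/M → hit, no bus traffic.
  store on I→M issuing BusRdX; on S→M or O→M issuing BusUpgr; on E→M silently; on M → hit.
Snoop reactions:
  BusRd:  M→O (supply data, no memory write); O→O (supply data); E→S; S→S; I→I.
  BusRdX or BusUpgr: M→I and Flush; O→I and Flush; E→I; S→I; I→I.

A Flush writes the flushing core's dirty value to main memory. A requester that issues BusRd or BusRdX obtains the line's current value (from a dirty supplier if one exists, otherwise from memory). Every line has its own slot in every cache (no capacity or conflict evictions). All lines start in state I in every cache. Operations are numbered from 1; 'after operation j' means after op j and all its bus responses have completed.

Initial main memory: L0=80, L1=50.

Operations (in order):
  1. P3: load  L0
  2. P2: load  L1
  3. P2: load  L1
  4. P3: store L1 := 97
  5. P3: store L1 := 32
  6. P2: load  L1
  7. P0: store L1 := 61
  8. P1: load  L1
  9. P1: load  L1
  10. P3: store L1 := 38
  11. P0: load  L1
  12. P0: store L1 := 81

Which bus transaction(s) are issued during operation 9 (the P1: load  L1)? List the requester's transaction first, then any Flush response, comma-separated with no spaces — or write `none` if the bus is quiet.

step 1: P3: load  L0  ⟶  IIIE  (L0)  txn=BusRd  M[L0]=80
step 2: P2: load  L1  ⟶  IIEI  (L1)  txn=BusRd  M[L1]=50
step 3: P2: load  L1  ⟶  IIEI  (L1)  txn=∅  M[L1]=50
step 4: P3: store L1 := 97  ⟶  IIIM  (L1)  txn=BusRdX  M[L1]=50
step 5: P3: store L1 := 32  ⟶  IIIM  (L1)  txn=∅  M[L1]=50
step 6: P2: load  L1  ⟶  IISO  (L1)  txn=BusRd  M[L1]=50
step 7: P0: store L1 := 61  ⟶  MIII  (L1)  txn=BusRdX+Flush  M[L1]=32
step 8: P1: load  L1  ⟶  OSII  (L1)  txn=BusRd  M[L1]=32
step 9: P1: load  L1  ⟶  OSII  (L1)  txn=∅  M[L1]=32
step 10: P3: store L1 := 38  ⟶  IIIM  (L1)  txn=BusRdX+Flush  M[L1]=61
step 11: P0: load  L1  ⟶  SIIO  (L1)  txn=BusRd  M[L1]=61
step 12: P0: store L1 := 81  ⟶  MIII  (L1)  txn=BusUpgr+Flush  M[L1]=38

bus = none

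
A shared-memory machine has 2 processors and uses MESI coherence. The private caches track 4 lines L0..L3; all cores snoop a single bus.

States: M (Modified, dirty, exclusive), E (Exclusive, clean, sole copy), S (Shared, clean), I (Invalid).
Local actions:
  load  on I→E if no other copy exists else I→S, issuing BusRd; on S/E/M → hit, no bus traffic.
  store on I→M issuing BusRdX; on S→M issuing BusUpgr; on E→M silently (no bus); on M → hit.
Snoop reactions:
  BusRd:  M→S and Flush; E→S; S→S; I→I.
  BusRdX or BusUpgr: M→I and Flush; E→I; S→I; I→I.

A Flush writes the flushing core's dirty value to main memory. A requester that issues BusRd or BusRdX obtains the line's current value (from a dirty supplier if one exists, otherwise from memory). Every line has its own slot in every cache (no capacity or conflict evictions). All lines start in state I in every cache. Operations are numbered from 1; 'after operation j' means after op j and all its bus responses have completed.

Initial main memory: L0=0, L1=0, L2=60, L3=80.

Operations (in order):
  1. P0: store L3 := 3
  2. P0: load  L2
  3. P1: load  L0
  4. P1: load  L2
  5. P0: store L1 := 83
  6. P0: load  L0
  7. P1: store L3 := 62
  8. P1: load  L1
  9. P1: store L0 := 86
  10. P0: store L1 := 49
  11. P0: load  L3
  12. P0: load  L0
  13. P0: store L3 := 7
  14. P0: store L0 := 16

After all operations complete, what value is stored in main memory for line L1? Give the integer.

step 1: P0: store L3 := 3  ⟶  MI  (L3)  txn=BusRdX  M[L3]=80
step 2: P0: load  L2  ⟶  EI  (L2)  txn=BusRd  M[L2]=60
step 3: P1: load  L0  ⟶  IE  (L0)  txn=BusRd  M[L0]=0
step 4: P1: load  L2  ⟶  SS  (L2)  txn=BusRd  M[L2]=60
step 5: P0: store L1 := 83  ⟶  MI  (L1)  txn=BusRdX  M[L1]=0
step 6: P0: load  L0  ⟶  SS  (L0)  txn=BusRd  M[L0]=0
step 7: P1: store L3 := 62  ⟶  IM  (L3)  txn=BusRdX+Flush  M[L3]=3
step 8: P1: load  L1  ⟶  SS  (L1)  txn=BusRd+Flush  M[L1]=83
step 9: P1: store L0 := 86  ⟶  IM  (L0)  txn=BusUpgr  M[L0]=0
step 10: P0: store L1 := 49  ⟶  MI  (L1)  txn=BusUpgr  M[L1]=83
step 11: P0: load  L3  ⟶  SS  (L3)  txn=BusRd+Flush  M[L3]=62
step 12: P0: load  L0  ⟶  SS  (L0)  txn=BusRd+Flush  M[L0]=86
step 13: P0: store L3 := 7  ⟶  MI  (L3)  txn=BusUpgr  M[L3]=62
step 14: P0: store L0 := 16  ⟶  MI  (L0)  txn=BusUpgr  M[L0]=86

memory[L1] = 83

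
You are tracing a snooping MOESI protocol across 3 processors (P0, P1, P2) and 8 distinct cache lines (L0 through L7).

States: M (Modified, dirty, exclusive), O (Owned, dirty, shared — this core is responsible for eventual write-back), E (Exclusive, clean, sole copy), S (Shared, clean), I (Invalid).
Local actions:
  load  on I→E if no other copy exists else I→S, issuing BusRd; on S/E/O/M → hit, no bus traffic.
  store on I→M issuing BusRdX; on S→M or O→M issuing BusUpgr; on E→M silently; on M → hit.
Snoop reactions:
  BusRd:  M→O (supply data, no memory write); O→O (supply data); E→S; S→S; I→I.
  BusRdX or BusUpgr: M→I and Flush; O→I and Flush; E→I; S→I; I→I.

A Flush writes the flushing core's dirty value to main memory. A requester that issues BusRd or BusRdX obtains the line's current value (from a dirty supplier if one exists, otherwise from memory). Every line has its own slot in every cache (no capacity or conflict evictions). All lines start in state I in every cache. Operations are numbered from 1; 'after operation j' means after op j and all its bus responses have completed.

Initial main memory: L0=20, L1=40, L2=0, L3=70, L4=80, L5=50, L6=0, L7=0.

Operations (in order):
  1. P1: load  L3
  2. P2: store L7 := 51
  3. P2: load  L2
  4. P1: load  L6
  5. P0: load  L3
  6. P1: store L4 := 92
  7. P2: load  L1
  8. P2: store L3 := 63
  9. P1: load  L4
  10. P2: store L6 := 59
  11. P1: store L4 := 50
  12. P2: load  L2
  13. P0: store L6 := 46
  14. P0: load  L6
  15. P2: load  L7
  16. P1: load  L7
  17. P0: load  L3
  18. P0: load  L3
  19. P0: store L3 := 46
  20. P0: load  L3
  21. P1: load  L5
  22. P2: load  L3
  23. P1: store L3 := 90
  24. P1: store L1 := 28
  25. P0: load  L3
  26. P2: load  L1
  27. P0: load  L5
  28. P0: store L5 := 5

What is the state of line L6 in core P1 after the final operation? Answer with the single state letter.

[1] P1: load  L3 | P0:I, P1:E(70), P2:I | bus: BusRd
[2] P2: store L7 := 51 | P0:I, P1:I, P2:M(51) | bus: BusRdX
[3] P2: load  L2 | P0:I, P1:I, P2:E(0) | bus: BusRd
[4] P1: load  L6 | P0:I, P1:E(0), P2:I | bus: BusRd
[5] P0: load  L3 | P0:S(70), P1:S(70), P2:I | bus: BusRd
[6] P1: store L4 := 92 | P0:I, P1:M(92), P2:I | bus: BusRdX
[7] P2: load  L1 | P0:I, P1:I, P2:E(40) | bus: BusRd
[8] P2: store L3 := 63 | P0:I, P1:I, P2:M(63) | bus: BusRdX
[9] P1: load  L4 | P0:I, P1:M(92), P2:I | bus: none
[10] P2: store L6 := 59 | P0:I, P1:I, P2:M(59) | bus: BusRdX
[11] P1: store L4 := 50 | P0:I, P1:M(50), P2:I | bus: none
[12] P2: load  L2 | P0:I, P1:I, P2:E(0) | bus: none
[13] P0: store L6 := 46 | P0:M(46), P1:I, P2:I | bus: BusRdX,Flush
[14] P0: load  L6 | P0:M(46), P1:I, P2:I | bus: none
[15] P2: load  L7 | P0:I, P1:I, P2:M(51) | bus: none
[16] P1: load  L7 | P0:I, P1:S(51), P2:O(51) | bus: BusRd
[17] P0: load  L3 | P0:S(63), P1:I, P2:O(63) | bus: BusRd
[18] P0: load  L3 | P0:S(63), P1:I, P2:O(63) | bus: none
[19] P0: store L3 := 46 | P0:M(46), P1:I, P2:I | bus: BusUpgr,Flush
[20] P0: load  L3 | P0:M(46), P1:I, P2:I | bus: none
[21] P1: load  L5 | P0:I, P1:E(50), P2:I | bus: BusRd
[22] P2: load  L3 | P0:O(46), P1:I, P2:S(46) | bus: BusRd
[23] P1: store L3 := 90 | P0:I, P1:M(90), P2:I | bus: BusRdX,Flush
[24] P1: store L1 := 28 | P0:I, P1:M(28), P2:I | bus: BusRdX
[25] P0: load  L3 | P0:S(90), P1:O(90), P2:I | bus: BusRd
[26] P2: load  L1 | P0:I, P1:O(28), P2:S(28) | bus: BusRd
[27] P0: load  L5 | P0:S(50), P1:S(50), P2:I | bus: BusRd
[28] P0: store L5 := 5 | P0:M(5), P1:I, P2:I | bus: BusUpgr

state = I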